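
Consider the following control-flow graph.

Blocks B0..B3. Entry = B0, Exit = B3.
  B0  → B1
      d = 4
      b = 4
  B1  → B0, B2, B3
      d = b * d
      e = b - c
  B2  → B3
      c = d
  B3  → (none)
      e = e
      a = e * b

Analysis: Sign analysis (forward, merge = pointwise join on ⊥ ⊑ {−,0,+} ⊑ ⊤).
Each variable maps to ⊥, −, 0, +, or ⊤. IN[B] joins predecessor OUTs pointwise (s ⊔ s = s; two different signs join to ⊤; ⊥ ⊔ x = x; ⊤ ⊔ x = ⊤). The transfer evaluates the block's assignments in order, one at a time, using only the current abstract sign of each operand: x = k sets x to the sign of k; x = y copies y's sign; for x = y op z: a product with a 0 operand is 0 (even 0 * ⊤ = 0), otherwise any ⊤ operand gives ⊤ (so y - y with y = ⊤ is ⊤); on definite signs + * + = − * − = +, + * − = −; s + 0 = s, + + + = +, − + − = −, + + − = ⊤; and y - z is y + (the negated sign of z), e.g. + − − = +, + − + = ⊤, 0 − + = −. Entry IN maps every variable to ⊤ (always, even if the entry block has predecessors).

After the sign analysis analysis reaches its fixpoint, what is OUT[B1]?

Converged values:
  B0: | IN=(all ⊤) | OUT={b:+, d:+; rest ⊤}
  B1: | IN={b:+, d:+; rest ⊤} | OUT={b:+, d:+; rest ⊤}
  B2: | IN={b:+, d:+; rest ⊤} | OUT={b:+, c:+, d:+; rest ⊤}
  B3: | IN={b:+, d:+; rest ⊤} | OUT={b:+, d:+; rest ⊤}

Merge at B1: IN[B1] = OUT[B0] = {a: ⊤, b: +, c: ⊤, d: +, e: ⊤, f: ⊤}
Applying B1's transfer function to that IN value gives OUT[B1] (row B1 above).

Answer: {a: ⊤, b: +, c: ⊤, d: +, e: ⊤, f: ⊤}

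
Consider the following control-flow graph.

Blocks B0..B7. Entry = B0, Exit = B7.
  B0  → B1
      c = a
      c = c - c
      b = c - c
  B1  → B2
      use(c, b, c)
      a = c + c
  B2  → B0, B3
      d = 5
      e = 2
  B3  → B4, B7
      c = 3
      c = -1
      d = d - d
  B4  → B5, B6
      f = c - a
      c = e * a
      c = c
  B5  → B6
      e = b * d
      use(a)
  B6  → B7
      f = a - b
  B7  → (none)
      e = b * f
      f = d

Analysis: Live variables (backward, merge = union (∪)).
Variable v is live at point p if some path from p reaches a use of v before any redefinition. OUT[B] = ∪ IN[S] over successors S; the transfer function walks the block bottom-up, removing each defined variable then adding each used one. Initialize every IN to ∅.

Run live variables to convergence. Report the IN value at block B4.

Answer: {a, b, c, d, e}

Trace:
Fixpoint table:
  B0:  IN={a, f}  OUT={b, c, f}
  B1:  IN={b, c, f}  OUT={a, b, f}
  B2:  IN={a, b, f}  OUT={a, b, d, e, f}
  B3:  IN={a, b, d, e, f}  OUT={a, b, c, d, e, f}
  B4:  IN={a, b, c, d, e}  OUT={a, b, d}
  B5:  IN={a, b, d}  OUT={a, b, d}
  B6:  IN={a, b, d}  OUT={b, d, f}
  B7:  IN={b, d, f}  OUT={}

Merge at B4: OUT[B4] = IN[B5] ⊔ IN[B6] = {a, b, d}
Applying B4's transfer function to that OUT value gives IN[B4] (row B4 above).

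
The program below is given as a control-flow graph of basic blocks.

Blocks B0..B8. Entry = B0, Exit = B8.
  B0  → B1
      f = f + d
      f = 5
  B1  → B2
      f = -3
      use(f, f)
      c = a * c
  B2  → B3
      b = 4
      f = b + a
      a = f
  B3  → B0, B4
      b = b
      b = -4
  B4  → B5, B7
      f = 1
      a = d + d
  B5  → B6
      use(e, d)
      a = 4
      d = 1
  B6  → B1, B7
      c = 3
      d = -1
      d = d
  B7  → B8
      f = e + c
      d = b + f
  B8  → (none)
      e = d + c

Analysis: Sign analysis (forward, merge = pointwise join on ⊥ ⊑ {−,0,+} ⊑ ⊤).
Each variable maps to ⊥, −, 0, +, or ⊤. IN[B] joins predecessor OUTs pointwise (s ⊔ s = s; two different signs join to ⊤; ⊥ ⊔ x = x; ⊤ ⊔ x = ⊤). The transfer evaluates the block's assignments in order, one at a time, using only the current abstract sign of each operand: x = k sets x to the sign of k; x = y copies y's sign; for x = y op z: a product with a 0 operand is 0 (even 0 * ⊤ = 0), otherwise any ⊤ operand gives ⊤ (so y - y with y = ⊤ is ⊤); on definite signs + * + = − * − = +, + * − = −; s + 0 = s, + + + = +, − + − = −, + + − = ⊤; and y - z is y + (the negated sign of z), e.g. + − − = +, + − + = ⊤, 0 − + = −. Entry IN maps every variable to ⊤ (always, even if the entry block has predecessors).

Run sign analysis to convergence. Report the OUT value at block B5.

Answer: {a: +, b: -, c: ⊤, d: +, e: ⊤, f: +}

Working:
Converged values:
  B0:  IN=(all ⊤)  OUT={f:+; rest ⊤}
  B1:  IN={f:+; rest ⊤}  OUT={f:-; rest ⊤}
  B2:  IN={f:-; rest ⊤}  OUT={b:+; rest ⊤}
  B3:  IN={b:+; rest ⊤}  OUT={b:-; rest ⊤}
  B4:  IN={b:-; rest ⊤}  OUT={b:-, f:+; rest ⊤}
  B5:  IN={b:-, f:+; rest ⊤}  OUT={a:+, b:-, d:+, f:+; rest ⊤}
  B6:  IN={a:+, b:-, d:+, f:+; rest ⊤}  OUT={a:+, b:-, c:+, d:-, f:+; rest ⊤}
  B7:  IN={b:-, f:+; rest ⊤}  OUT={b:-; rest ⊤}
  B8:  IN={b:-; rest ⊤}  OUT={b:-; rest ⊤}

Merge at B5: IN[B5] = OUT[B4] = {a: ⊤, b: -, c: ⊤, d: ⊤, e: ⊤, f: +}
Applying B5's transfer function to that IN value gives OUT[B5] (row B5 above).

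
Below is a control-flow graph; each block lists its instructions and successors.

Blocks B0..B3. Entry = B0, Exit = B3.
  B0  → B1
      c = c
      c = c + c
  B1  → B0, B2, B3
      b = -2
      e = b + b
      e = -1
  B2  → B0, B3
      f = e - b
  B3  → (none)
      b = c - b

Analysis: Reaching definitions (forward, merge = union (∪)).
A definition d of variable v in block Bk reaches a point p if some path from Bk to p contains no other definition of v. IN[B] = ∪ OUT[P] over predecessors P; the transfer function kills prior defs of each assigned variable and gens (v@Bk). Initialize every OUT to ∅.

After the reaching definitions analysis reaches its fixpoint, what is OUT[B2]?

Per-block solution:
  B0:   IN={b@B1, c@B0, e@B1, f@B2}   OUT={b@B1, c@B0, e@B1, f@B2}
  B1:   IN={b@B1, c@B0, e@B1, f@B2}   OUT={b@B1, c@B0, e@B1, f@B2}
  B2:   IN={b@B1, c@B0, e@B1, f@B2}   OUT={b@B1, c@B0, e@B1, f@B2}
  B3:   IN={b@B1, c@B0, e@B1, f@B2}   OUT={b@B3, c@B0, e@B1, f@B2}

Merge at B2: IN[B2] = OUT[B1] = {b@B1, c@B0, e@B1, f@B2}
Applying B2's transfer function to that IN value gives OUT[B2] (row B2 above).

Answer: {b@B1, c@B0, e@B1, f@B2}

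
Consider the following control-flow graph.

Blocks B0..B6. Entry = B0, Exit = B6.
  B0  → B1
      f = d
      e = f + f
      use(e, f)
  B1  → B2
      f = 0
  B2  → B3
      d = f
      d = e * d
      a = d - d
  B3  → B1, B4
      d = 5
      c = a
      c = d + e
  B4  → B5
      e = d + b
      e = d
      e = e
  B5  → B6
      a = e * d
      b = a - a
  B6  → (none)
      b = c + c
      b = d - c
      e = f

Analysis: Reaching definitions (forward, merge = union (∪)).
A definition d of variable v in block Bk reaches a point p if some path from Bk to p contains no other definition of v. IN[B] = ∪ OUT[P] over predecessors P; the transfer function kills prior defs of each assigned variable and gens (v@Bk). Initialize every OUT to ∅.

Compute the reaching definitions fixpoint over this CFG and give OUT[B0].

Per-block solution:
  B0:   IN={}   OUT={e@B0, f@B0}
  B1:   IN={a@B2, c@B3, d@B3, e@B0, f@B0, f@B1}   OUT={a@B2, c@B3, d@B3, e@B0, f@B1}
  B2:   IN={a@B2, c@B3, d@B3, e@B0, f@B1}   OUT={a@B2, c@B3, d@B2, e@B0, f@B1}
  B3:   IN={a@B2, c@B3, d@B2, e@B0, f@B1}   OUT={a@B2, c@B3, d@B3, e@B0, f@B1}
  B4:   IN={a@B2, c@B3, d@B3, e@B0, f@B1}   OUT={a@B2, c@B3, d@B3, e@B4, f@B1}
  B5:   IN={a@B2, c@B3, d@B3, e@B4, f@B1}   OUT={a@B5, b@B5, c@B3, d@B3, e@B4, f@B1}
  B6:   IN={a@B5, b@B5, c@B3, d@B3, e@B4, f@B1}   OUT={a@B5, b@B6, c@B3, d@B3, e@B6, f@B1}

B0 is the boundary node: IN[B0] = {}
Applying B0's transfer function to that IN value gives OUT[B0] (row B0 above).

Answer: {e@B0, f@B0}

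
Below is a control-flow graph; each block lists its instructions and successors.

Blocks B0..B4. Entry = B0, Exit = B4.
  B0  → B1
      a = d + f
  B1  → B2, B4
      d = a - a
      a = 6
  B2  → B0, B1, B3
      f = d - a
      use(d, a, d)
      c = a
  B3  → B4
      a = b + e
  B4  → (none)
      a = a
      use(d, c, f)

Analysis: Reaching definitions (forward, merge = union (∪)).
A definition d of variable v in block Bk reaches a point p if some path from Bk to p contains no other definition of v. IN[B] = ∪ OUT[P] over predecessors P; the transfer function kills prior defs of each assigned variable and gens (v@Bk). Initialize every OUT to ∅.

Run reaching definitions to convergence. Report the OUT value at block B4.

Per-block solution:
  B0: | IN={a@B1, c@B2, d@B1, f@B2} | OUT={a@B0, c@B2, d@B1, f@B2}
  B1: | IN={a@B0, a@B1, c@B2, d@B1, f@B2} | OUT={a@B1, c@B2, d@B1, f@B2}
  B2: | IN={a@B1, c@B2, d@B1, f@B2} | OUT={a@B1, c@B2, d@B1, f@B2}
  B3: | IN={a@B1, c@B2, d@B1, f@B2} | OUT={a@B3, c@B2, d@B1, f@B2}
  B4: | IN={a@B1, a@B3, c@B2, d@B1, f@B2} | OUT={a@B4, c@B2, d@B1, f@B2}

Merge at B4: IN[B4] = OUT[B1] ⊔ OUT[B3] = {a@B1, a@B3, c@B2, d@B1, f@B2}
Applying B4's transfer function to that IN value gives OUT[B4] (row B4 above).

Answer: {a@B4, c@B2, d@B1, f@B2}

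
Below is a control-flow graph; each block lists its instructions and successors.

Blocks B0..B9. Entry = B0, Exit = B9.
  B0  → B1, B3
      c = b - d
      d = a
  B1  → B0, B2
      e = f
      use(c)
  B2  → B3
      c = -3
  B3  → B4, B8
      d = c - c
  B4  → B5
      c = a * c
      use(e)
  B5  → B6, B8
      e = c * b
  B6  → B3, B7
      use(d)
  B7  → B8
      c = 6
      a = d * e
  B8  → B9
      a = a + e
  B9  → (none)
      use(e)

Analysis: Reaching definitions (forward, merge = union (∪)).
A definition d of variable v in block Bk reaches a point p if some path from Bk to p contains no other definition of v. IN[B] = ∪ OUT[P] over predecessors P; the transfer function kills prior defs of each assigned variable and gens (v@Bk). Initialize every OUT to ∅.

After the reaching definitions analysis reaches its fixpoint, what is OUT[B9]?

Converged values:
  B0:   IN={c@B0, d@B0, e@B1}   OUT={c@B0, d@B0, e@B1}
  B1:   IN={c@B0, d@B0, e@B1}   OUT={c@B0, d@B0, e@B1}
  B2:   IN={c@B0, d@B0, e@B1}   OUT={c@B2, d@B0, e@B1}
  B3:   IN={c@B0, c@B2, c@B4, d@B0, d@B3, e@B1, e@B5}   OUT={c@B0, c@B2, c@B4, d@B3, e@B1, e@B5}
  B4:   IN={c@B0, c@B2, c@B4, d@B3, e@B1, e@B5}   OUT={c@B4, d@B3, e@B1, e@B5}
  B5:   IN={c@B4, d@B3, e@B1, e@B5}   OUT={c@B4, d@B3, e@B5}
  B6:   IN={c@B4, d@B3, e@B5}   OUT={c@B4, d@B3, e@B5}
  B7:   IN={c@B4, d@B3, e@B5}   OUT={a@B7, c@B7, d@B3, e@B5}
  B8:   IN={a@B7, c@B0, c@B2, c@B4, c@B7, d@B3, e@B1, e@B5}   OUT={a@B8, c@B0, c@B2, c@B4, c@B7, d@B3, e@B1, e@B5}
  B9:   IN={a@B8, c@B0, c@B2, c@B4, c@B7, d@B3, e@B1, e@B5}   OUT={a@B8, c@B0, c@B2, c@B4, c@B7, d@B3, e@B1, e@B5}

Merge at B9: IN[B9] = OUT[B8] = {a@B8, c@B0, c@B2, c@B4, c@B7, d@B3, e@B1, e@B5}
Applying B9's transfer function to that IN value gives OUT[B9] (row B9 above).

Answer: {a@B8, c@B0, c@B2, c@B4, c@B7, d@B3, e@B1, e@B5}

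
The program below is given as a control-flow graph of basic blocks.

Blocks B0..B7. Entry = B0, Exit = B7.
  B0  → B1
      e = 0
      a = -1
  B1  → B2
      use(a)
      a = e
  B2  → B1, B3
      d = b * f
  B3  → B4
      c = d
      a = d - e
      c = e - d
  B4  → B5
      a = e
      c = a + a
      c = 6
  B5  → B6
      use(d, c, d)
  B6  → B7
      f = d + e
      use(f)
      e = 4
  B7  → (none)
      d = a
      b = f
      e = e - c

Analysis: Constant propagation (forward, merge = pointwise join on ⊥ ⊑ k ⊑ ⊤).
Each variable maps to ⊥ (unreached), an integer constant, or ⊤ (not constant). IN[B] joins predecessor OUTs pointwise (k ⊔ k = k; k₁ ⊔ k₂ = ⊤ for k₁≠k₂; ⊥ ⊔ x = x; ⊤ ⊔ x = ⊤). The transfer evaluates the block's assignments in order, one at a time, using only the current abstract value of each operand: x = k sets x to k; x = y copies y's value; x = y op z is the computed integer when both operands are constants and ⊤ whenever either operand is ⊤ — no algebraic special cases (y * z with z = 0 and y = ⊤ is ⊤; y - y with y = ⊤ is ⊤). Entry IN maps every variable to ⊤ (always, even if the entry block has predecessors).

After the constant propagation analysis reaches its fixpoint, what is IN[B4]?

Answer: {a: ⊤, b: ⊤, c: ⊤, d: ⊤, e: 0, f: ⊤}

Working:
Converged values:
  B0: | IN=(all ⊤) | OUT={a:-1, e:0; rest ⊤}
  B1: | IN={e:0; rest ⊤} | OUT={a:0, e:0; rest ⊤}
  B2: | IN={a:0, e:0; rest ⊤} | OUT={a:0, e:0; rest ⊤}
  B3: | IN={a:0, e:0; rest ⊤} | OUT={e:0; rest ⊤}
  B4: | IN={e:0; rest ⊤} | OUT={a:0, c:6, e:0; rest ⊤}
  B5: | IN={a:0, c:6, e:0; rest ⊤} | OUT={a:0, c:6, e:0; rest ⊤}
  B6: | IN={a:0, c:6, e:0; rest ⊤} | OUT={a:0, c:6, e:4; rest ⊤}
  B7: | IN={a:0, c:6, e:4; rest ⊤} | OUT={a:0, c:6, d:0, e:-2; rest ⊤}

Merge at B4: IN[B4] = OUT[B3] = {a: ⊤, b: ⊤, c: ⊤, d: ⊤, e: 0, f: ⊤}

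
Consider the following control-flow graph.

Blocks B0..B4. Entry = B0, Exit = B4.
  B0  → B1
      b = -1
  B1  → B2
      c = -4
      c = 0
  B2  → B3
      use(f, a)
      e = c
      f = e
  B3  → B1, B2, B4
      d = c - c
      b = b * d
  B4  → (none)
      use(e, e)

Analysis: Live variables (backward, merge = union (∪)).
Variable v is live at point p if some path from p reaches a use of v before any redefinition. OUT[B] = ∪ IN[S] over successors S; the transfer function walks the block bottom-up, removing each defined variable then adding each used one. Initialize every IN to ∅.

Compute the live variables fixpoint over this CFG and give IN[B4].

Answer: {e}

Derivation:
Fixpoint table:
  B0: | IN={a, f} | OUT={a, b, f}
  B1: | IN={a, b, f} | OUT={a, b, c, f}
  B2: | IN={a, b, c, f} | OUT={a, b, c, e, f}
  B3: | IN={a, b, c, e, f} | OUT={a, b, c, e, f}
  B4: | IN={e} | OUT={}

B4 is the boundary node: OUT[B4] = {}
Applying B4's transfer function to that OUT value gives IN[B4] (row B4 above).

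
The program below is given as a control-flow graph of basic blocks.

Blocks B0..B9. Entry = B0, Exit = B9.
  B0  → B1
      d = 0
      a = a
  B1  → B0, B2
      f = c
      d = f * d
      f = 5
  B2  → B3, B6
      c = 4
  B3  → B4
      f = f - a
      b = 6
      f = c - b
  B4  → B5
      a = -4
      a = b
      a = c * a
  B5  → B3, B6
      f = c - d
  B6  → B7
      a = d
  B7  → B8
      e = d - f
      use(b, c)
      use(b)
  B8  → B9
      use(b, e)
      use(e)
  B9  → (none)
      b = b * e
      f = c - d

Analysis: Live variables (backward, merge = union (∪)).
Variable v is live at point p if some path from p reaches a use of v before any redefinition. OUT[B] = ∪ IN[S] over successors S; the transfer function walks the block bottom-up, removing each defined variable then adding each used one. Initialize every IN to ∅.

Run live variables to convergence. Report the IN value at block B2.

Answer: {a, b, d, f}

Working:
Converged values:
  B0:  IN={a, b, c}  OUT={a, b, c, d}
  B1:  IN={a, b, c, d}  OUT={a, b, c, d, f}
  B2:  IN={a, b, d, f}  OUT={a, b, c, d, f}
  B3:  IN={a, c, d, f}  OUT={b, c, d}
  B4:  IN={b, c, d}  OUT={a, b, c, d}
  B5:  IN={a, b, c, d}  OUT={a, b, c, d, f}
  B6:  IN={b, c, d, f}  OUT={b, c, d, f}
  B7:  IN={b, c, d, f}  OUT={b, c, d, e}
  B8:  IN={b, c, d, e}  OUT={b, c, d, e}
  B9:  IN={b, c, d, e}  OUT={}

Merge at B2: OUT[B2] = IN[B3] ⊔ IN[B6] = {a, b, c, d, f}
Applying B2's transfer function to that OUT value gives IN[B2] (row B2 above).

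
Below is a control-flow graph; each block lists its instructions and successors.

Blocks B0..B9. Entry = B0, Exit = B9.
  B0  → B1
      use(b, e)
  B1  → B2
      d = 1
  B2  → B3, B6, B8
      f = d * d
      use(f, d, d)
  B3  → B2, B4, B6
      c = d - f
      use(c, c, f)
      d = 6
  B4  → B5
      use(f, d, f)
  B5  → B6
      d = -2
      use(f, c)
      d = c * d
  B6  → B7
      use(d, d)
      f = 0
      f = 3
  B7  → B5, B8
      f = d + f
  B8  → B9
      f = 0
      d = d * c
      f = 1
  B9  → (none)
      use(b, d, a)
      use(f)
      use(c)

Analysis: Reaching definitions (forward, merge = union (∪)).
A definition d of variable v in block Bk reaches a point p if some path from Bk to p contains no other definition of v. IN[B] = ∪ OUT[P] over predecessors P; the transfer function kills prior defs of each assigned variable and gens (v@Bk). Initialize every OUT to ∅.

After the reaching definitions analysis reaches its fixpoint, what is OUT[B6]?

Answer: {c@B3, d@B1, d@B3, d@B5, f@B6}

Trace:
Converged values:
  B0:   IN={}   OUT={}
  B1:   IN={}   OUT={d@B1}
  B2:   IN={c@B3, d@B1, d@B3, f@B2}   OUT={c@B3, d@B1, d@B3, f@B2}
  B3:   IN={c@B3, d@B1, d@B3, f@B2}   OUT={c@B3, d@B3, f@B2}
  B4:   IN={c@B3, d@B3, f@B2}   OUT={c@B3, d@B3, f@B2}
  B5:   IN={c@B3, d@B1, d@B3, d@B5, f@B2, f@B7}   OUT={c@B3, d@B5, f@B2, f@B7}
  B6:   IN={c@B3, d@B1, d@B3, d@B5, f@B2, f@B7}   OUT={c@B3, d@B1, d@B3, d@B5, f@B6}
  B7:   IN={c@B3, d@B1, d@B3, d@B5, f@B6}   OUT={c@B3, d@B1, d@B3, d@B5, f@B7}
  B8:   IN={c@B3, d@B1, d@B3, d@B5, f@B2, f@B7}   OUT={c@B3, d@B8, f@B8}
  B9:   IN={c@B3, d@B8, f@B8}   OUT={c@B3, d@B8, f@B8}

Merge at B6: IN[B6] = OUT[B2] ⊔ OUT[B3] ⊔ OUT[B5] = {c@B3, d@B1, d@B3, d@B5, f@B2, f@B7}
Applying B6's transfer function to that IN value gives OUT[B6] (row B6 above).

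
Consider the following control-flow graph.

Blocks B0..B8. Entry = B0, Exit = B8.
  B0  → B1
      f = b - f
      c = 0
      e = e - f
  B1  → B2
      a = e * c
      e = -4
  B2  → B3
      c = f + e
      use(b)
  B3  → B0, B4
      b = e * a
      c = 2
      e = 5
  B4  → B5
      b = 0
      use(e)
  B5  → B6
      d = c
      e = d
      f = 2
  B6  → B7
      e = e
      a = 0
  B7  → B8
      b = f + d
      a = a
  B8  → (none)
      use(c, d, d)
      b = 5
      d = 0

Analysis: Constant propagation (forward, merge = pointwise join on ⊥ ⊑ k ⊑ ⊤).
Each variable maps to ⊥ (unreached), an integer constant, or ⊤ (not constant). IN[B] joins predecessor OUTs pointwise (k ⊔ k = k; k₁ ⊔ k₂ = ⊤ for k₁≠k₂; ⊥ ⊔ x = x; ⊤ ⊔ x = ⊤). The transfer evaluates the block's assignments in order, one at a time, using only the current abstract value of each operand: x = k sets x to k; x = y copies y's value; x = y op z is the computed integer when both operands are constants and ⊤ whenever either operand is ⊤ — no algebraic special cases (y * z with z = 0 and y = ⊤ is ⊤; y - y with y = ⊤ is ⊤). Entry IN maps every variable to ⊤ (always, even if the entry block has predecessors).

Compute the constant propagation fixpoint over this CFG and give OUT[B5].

Answer: {a: ⊤, b: 0, c: 2, d: 2, e: 2, f: 2}

Derivation:
Fixpoint table:
  B0:  IN=(all ⊤)  OUT={c:0; rest ⊤}
  B1:  IN={c:0; rest ⊤}  OUT={c:0, e:-4; rest ⊤}
  B2:  IN={c:0, e:-4; rest ⊤}  OUT={e:-4; rest ⊤}
  B3:  IN={e:-4; rest ⊤}  OUT={c:2, e:5; rest ⊤}
  B4:  IN={c:2, e:5; rest ⊤}  OUT={b:0, c:2, e:5; rest ⊤}
  B5:  IN={b:0, c:2, e:5; rest ⊤}  OUT={b:0, c:2, d:2, e:2, f:2; rest ⊤}
  B6:  IN={b:0, c:2, d:2, e:2, f:2; rest ⊤}  OUT={a:0, b:0, c:2, d:2, e:2, f:2; rest ⊤}
  B7:  IN={a:0, b:0, c:2, d:2, e:2, f:2; rest ⊤}  OUT={a:0, b:4, c:2, d:2, e:2, f:2; rest ⊤}
  B8:  IN={a:0, b:4, c:2, d:2, e:2, f:2; rest ⊤}  OUT={a:0, b:5, c:2, d:0, e:2, f:2; rest ⊤}

Merge at B5: IN[B5] = OUT[B4] = {a: ⊤, b: 0, c: 2, d: ⊤, e: 5, f: ⊤}
Applying B5's transfer function to that IN value gives OUT[B5] (row B5 above).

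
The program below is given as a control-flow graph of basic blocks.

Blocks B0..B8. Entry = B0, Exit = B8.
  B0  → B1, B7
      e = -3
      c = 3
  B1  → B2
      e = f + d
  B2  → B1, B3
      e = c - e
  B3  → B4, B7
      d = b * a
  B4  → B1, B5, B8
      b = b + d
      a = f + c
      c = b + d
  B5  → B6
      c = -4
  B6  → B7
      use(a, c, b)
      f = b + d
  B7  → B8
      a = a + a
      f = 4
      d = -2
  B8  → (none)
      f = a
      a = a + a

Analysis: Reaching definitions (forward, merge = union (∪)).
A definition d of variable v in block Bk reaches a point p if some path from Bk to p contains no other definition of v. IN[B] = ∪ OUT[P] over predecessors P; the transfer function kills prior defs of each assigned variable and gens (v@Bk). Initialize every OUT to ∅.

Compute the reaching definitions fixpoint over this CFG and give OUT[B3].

Fixpoint table:
  B0:   IN={}   OUT={c@B0, e@B0}
  B1:   IN={a@B4, b@B4, c@B0, c@B4, d@B3, e@B0, e@B2}   OUT={a@B4, b@B4, c@B0, c@B4, d@B3, e@B1}
  B2:   IN={a@B4, b@B4, c@B0, c@B4, d@B3, e@B1}   OUT={a@B4, b@B4, c@B0, c@B4, d@B3, e@B2}
  B3:   IN={a@B4, b@B4, c@B0, c@B4, d@B3, e@B2}   OUT={a@B4, b@B4, c@B0, c@B4, d@B3, e@B2}
  B4:   IN={a@B4, b@B4, c@B0, c@B4, d@B3, e@B2}   OUT={a@B4, b@B4, c@B4, d@B3, e@B2}
  B5:   IN={a@B4, b@B4, c@B4, d@B3, e@B2}   OUT={a@B4, b@B4, c@B5, d@B3, e@B2}
  B6:   IN={a@B4, b@B4, c@B5, d@B3, e@B2}   OUT={a@B4, b@B4, c@B5, d@B3, e@B2, f@B6}
  B7:   IN={a@B4, b@B4, c@B0, c@B4, c@B5, d@B3, e@B0, e@B2, f@B6}   OUT={a@B7, b@B4, c@B0, c@B4, c@B5, d@B7, e@B0, e@B2, f@B7}
  B8:   IN={a@B4, a@B7, b@B4, c@B0, c@B4, c@B5, d@B3, d@B7, e@B0, e@B2, f@B7}   OUT={a@B8, b@B4, c@B0, c@B4, c@B5, d@B3, d@B7, e@B0, e@B2, f@B8}

Merge at B3: IN[B3] = OUT[B2] = {a@B4, b@B4, c@B0, c@B4, d@B3, e@B2}
Applying B3's transfer function to that IN value gives OUT[B3] (row B3 above).

Answer: {a@B4, b@B4, c@B0, c@B4, d@B3, e@B2}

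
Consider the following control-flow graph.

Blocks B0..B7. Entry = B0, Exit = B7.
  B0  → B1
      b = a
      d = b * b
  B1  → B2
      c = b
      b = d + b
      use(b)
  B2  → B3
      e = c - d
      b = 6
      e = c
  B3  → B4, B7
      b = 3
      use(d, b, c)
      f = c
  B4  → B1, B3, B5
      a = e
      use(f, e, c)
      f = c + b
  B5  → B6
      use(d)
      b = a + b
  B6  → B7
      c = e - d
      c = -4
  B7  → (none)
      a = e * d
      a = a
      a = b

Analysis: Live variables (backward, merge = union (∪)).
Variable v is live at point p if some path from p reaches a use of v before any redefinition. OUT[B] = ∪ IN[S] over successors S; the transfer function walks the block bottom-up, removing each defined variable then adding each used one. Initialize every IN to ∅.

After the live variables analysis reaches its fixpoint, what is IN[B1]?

Converged values:
  B0:  IN={a}  OUT={b, d}
  B1:  IN={b, d}  OUT={c, d}
  B2:  IN={c, d}  OUT={c, d, e}
  B3:  IN={c, d, e}  OUT={b, c, d, e, f}
  B4:  IN={b, c, d, e, f}  OUT={a, b, c, d, e}
  B5:  IN={a, b, d, e}  OUT={b, d, e}
  B6:  IN={b, d, e}  OUT={b, d, e}
  B7:  IN={b, d, e}  OUT={}

Merge at B1: OUT[B1] = IN[B2] = {c, d}
Applying B1's transfer function to that OUT value gives IN[B1] (row B1 above).

Answer: {b, d}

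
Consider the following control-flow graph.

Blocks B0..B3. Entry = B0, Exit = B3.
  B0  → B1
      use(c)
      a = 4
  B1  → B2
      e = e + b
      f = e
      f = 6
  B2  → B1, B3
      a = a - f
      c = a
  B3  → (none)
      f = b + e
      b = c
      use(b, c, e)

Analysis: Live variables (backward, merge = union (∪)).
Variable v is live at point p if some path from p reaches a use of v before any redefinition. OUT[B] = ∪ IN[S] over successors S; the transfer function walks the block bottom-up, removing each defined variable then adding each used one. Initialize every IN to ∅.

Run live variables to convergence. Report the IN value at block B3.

Converged values:
  B0:  IN={b, c, e}  OUT={a, b, e}
  B1:  IN={a, b, e}  OUT={a, b, e, f}
  B2:  IN={a, b, e, f}  OUT={a, b, c, e}
  B3:  IN={b, c, e}  OUT={}

B3 is the boundary node: OUT[B3] = {}
Applying B3's transfer function to that OUT value gives IN[B3] (row B3 above).

Answer: {b, c, e}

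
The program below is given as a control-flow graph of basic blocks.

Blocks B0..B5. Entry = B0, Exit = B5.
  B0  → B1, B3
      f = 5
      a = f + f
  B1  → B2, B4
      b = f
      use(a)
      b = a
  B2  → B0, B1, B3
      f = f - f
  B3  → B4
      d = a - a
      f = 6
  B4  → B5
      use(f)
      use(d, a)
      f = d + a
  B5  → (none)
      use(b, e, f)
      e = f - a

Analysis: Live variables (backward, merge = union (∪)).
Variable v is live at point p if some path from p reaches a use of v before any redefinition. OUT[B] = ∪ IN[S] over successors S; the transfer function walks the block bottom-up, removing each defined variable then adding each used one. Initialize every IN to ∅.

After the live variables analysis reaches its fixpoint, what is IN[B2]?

Fixpoint table:
  B0: | IN={b, d, e} | OUT={a, b, d, e, f}
  B1: | IN={a, d, e, f} | OUT={a, b, d, e, f}
  B2: | IN={a, b, d, e, f} | OUT={a, b, d, e, f}
  B3: | IN={a, b, e} | OUT={a, b, d, e, f}
  B4: | IN={a, b, d, e, f} | OUT={a, b, e, f}
  B5: | IN={a, b, e, f} | OUT={}

Merge at B2: OUT[B2] = IN[B0] ⊔ IN[B1] ⊔ IN[B3] = {a, b, d, e, f}
Applying B2's transfer function to that OUT value gives IN[B2] (row B2 above).

Answer: {a, b, d, e, f}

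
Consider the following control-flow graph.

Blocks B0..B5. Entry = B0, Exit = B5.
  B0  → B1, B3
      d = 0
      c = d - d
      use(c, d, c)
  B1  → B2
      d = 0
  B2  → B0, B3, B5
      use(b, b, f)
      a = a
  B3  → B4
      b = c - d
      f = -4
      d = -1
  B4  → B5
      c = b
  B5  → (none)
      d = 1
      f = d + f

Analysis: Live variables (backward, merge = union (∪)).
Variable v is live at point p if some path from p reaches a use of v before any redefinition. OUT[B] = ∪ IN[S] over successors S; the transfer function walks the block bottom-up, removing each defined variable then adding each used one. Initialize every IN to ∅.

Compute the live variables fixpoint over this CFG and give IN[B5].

Answer: {f}

Trace:
Fixpoint table:
  B0: | IN={a, b, f} | OUT={a, b, c, d, f}
  B1: | IN={a, b, c, f} | OUT={a, b, c, d, f}
  B2: | IN={a, b, c, d, f} | OUT={a, b, c, d, f}
  B3: | IN={c, d} | OUT={b, f}
  B4: | IN={b, f} | OUT={f}
  B5: | IN={f} | OUT={}

B5 is the boundary node: OUT[B5] = {}
Applying B5's transfer function to that OUT value gives IN[B5] (row B5 above).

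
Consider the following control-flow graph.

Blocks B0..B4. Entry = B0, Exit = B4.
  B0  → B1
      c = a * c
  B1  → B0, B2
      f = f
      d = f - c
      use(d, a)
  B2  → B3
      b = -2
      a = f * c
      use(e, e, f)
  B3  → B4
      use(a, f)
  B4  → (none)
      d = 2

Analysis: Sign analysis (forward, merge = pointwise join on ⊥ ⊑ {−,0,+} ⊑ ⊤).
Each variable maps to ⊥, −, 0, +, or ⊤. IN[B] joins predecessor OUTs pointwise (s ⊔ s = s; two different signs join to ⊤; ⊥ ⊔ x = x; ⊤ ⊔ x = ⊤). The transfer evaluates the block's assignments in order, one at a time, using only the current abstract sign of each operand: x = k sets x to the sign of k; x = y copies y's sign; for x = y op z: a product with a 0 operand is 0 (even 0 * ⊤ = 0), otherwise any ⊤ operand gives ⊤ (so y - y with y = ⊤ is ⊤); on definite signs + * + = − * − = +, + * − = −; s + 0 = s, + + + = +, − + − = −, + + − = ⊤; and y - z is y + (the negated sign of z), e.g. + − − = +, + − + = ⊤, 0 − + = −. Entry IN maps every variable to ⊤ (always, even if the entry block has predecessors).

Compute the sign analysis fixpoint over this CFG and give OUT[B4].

Fixpoint table:
  B0:  IN=(all ⊤)  OUT=(all ⊤)
  B1:  IN=(all ⊤)  OUT=(all ⊤)
  B2:  IN=(all ⊤)  OUT={b:-; rest ⊤}
  B3:  IN={b:-; rest ⊤}  OUT={b:-; rest ⊤}
  B4:  IN={b:-; rest ⊤}  OUT={b:-, d:+; rest ⊤}

Merge at B4: IN[B4] = OUT[B3] = {a: ⊤, b: -, c: ⊤, d: ⊤, e: ⊤, f: ⊤}
Applying B4's transfer function to that IN value gives OUT[B4] (row B4 above).

Answer: {a: ⊤, b: -, c: ⊤, d: +, e: ⊤, f: ⊤}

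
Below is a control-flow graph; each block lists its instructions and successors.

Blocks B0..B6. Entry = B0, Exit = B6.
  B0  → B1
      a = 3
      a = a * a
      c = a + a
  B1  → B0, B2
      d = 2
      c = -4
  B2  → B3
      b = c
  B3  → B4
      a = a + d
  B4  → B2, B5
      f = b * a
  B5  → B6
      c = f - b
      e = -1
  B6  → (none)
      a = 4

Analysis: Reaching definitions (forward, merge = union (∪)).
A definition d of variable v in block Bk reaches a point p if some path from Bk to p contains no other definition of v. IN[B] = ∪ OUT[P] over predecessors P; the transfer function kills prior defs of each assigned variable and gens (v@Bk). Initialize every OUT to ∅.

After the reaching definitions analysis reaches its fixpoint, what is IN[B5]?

Per-block solution:
  B0:   IN={a@B0, c@B1, d@B1}   OUT={a@B0, c@B0, d@B1}
  B1:   IN={a@B0, c@B0, d@B1}   OUT={a@B0, c@B1, d@B1}
  B2:   IN={a@B0, a@B3, b@B2, c@B1, d@B1, f@B4}   OUT={a@B0, a@B3, b@B2, c@B1, d@B1, f@B4}
  B3:   IN={a@B0, a@B3, b@B2, c@B1, d@B1, f@B4}   OUT={a@B3, b@B2, c@B1, d@B1, f@B4}
  B4:   IN={a@B3, b@B2, c@B1, d@B1, f@B4}   OUT={a@B3, b@B2, c@B1, d@B1, f@B4}
  B5:   IN={a@B3, b@B2, c@B1, d@B1, f@B4}   OUT={a@B3, b@B2, c@B5, d@B1, e@B5, f@B4}
  B6:   IN={a@B3, b@B2, c@B5, d@B1, e@B5, f@B4}   OUT={a@B6, b@B2, c@B5, d@B1, e@B5, f@B4}

Merge at B5: IN[B5] = OUT[B4] = {a@B3, b@B2, c@B1, d@B1, f@B4}

Answer: {a@B3, b@B2, c@B1, d@B1, f@B4}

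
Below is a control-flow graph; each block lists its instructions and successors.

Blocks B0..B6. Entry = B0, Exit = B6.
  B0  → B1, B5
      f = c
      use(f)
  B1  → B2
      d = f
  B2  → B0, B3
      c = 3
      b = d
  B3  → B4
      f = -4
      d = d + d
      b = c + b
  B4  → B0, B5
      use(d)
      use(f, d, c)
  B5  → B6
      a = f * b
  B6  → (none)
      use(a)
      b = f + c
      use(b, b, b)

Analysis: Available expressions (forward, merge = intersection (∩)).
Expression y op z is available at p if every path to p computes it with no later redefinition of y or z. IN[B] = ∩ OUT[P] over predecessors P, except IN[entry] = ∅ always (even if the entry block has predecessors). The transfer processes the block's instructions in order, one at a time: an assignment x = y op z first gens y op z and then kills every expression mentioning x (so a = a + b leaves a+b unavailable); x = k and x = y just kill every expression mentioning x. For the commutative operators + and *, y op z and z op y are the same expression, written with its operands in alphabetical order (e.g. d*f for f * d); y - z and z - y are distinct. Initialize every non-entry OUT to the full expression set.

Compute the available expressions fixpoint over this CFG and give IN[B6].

Per-block solution:
  B0:   IN={}   OUT={}
  B1:   IN={}   OUT={}
  B2:   IN={}   OUT={}
  B3:   IN={}   OUT={}
  B4:   IN={}   OUT={}
  B5:   IN={}   OUT={b*f}
  B6:   IN={b*f}   OUT={c+f}

Merge at B6: IN[B6] = OUT[B5] = {b*f}

Answer: {b*f}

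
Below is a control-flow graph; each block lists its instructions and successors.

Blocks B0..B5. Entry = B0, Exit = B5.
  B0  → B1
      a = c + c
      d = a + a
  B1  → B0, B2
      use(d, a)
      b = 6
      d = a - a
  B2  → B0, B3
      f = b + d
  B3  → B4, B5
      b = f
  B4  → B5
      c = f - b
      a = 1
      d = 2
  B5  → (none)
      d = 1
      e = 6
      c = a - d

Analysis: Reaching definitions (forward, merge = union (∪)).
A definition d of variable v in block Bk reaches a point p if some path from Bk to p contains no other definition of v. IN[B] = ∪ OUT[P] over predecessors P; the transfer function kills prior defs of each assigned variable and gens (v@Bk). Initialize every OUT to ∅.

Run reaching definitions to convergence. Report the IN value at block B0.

Answer: {a@B0, b@B1, d@B1, f@B2}

Working:
Per-block solution:
  B0:  IN={a@B0, b@B1, d@B1, f@B2}  OUT={a@B0, b@B1, d@B0, f@B2}
  B1:  IN={a@B0, b@B1, d@B0, f@B2}  OUT={a@B0, b@B1, d@B1, f@B2}
  B2:  IN={a@B0, b@B1, d@B1, f@B2}  OUT={a@B0, b@B1, d@B1, f@B2}
  B3:  IN={a@B0, b@B1, d@B1, f@B2}  OUT={a@B0, b@B3, d@B1, f@B2}
  B4:  IN={a@B0, b@B3, d@B1, f@B2}  OUT={a@B4, b@B3, c@B4, d@B4, f@B2}
  B5:  IN={a@B0, a@B4, b@B3, c@B4, d@B1, d@B4, f@B2}  OUT={a@B0, a@B4, b@B3, c@B5, d@B5, e@B5, f@B2}

Merge at B0 (entry node, so the boundary value {} is joined with the incoming edge(s)): IN[B0] = {} ⊔ OUT[B1] ⊔ OUT[B2] = {a@B0, b@B1, d@B1, f@B2}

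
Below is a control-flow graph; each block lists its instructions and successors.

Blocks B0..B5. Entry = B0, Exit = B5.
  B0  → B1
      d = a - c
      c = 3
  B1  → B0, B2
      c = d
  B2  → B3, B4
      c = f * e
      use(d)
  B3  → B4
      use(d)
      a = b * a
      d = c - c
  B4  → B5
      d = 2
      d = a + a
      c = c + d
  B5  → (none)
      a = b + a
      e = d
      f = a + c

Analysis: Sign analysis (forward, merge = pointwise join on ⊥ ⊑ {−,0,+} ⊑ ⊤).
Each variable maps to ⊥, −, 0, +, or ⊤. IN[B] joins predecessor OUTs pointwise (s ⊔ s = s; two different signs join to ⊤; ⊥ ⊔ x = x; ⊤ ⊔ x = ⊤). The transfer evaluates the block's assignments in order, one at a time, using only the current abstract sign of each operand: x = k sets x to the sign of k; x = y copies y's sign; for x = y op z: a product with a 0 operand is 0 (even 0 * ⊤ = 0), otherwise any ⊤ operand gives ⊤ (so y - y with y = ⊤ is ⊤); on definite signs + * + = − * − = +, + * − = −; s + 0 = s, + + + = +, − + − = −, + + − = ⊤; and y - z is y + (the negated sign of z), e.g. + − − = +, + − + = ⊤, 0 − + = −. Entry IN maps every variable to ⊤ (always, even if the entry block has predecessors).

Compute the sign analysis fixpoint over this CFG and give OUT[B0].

Per-block solution:
  B0:  IN=(all ⊤)  OUT={c:+; rest ⊤}
  B1:  IN={c:+; rest ⊤}  OUT=(all ⊤)
  B2:  IN=(all ⊤)  OUT=(all ⊤)
  B3:  IN=(all ⊤)  OUT=(all ⊤)
  B4:  IN=(all ⊤)  OUT=(all ⊤)
  B5:  IN=(all ⊤)  OUT=(all ⊤)

Merge at B0 (entry node, so the boundary value (all ⊤) is joined with the incoming edge(s)): IN[B0] = (all ⊤) ⊔ OUT[B1] = {a: ⊤, b: ⊤, c: ⊤, d: ⊤, e: ⊤, f: ⊤}
Applying B0's transfer function to that IN value gives OUT[B0] (row B0 above).

Answer: {a: ⊤, b: ⊤, c: +, d: ⊤, e: ⊤, f: ⊤}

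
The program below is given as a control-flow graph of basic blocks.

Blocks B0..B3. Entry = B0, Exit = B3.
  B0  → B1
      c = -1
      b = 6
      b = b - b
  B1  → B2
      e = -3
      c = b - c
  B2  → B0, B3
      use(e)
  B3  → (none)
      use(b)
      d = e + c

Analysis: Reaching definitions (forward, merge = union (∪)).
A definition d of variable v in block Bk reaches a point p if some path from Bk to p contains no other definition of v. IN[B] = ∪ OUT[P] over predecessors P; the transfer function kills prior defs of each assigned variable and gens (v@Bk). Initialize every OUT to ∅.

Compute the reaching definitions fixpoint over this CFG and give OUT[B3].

Answer: {b@B0, c@B1, d@B3, e@B1}

Working:
Per-block solution:
  B0: | IN={b@B0, c@B1, e@B1} | OUT={b@B0, c@B0, e@B1}
  B1: | IN={b@B0, c@B0, e@B1} | OUT={b@B0, c@B1, e@B1}
  B2: | IN={b@B0, c@B1, e@B1} | OUT={b@B0, c@B1, e@B1}
  B3: | IN={b@B0, c@B1, e@B1} | OUT={b@B0, c@B1, d@B3, e@B1}

Merge at B3: IN[B3] = OUT[B2] = {b@B0, c@B1, e@B1}
Applying B3's transfer function to that IN value gives OUT[B3] (row B3 above).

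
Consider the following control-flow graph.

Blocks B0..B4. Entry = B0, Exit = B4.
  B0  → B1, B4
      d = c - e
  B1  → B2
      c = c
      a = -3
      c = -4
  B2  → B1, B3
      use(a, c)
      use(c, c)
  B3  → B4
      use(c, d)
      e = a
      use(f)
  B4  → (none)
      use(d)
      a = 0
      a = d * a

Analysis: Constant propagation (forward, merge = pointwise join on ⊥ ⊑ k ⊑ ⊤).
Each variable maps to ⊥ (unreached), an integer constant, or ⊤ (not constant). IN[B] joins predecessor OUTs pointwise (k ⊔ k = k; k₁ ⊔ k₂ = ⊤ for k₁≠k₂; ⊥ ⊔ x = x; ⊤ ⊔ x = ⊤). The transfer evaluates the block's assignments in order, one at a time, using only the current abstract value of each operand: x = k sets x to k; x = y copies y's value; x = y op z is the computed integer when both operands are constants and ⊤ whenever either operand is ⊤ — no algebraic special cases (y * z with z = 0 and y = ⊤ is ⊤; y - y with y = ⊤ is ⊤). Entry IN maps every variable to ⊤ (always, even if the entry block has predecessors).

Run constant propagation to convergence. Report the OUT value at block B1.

Answer: {a: -3, b: ⊤, c: -4, d: ⊤, e: ⊤, f: ⊤}

Trace:
Converged values:
  B0:  IN=(all ⊤)  OUT=(all ⊤)
  B1:  IN=(all ⊤)  OUT={a:-3, c:-4; rest ⊤}
  B2:  IN={a:-3, c:-4; rest ⊤}  OUT={a:-3, c:-4; rest ⊤}
  B3:  IN={a:-3, c:-4; rest ⊤}  OUT={a:-3, c:-4, e:-3; rest ⊤}
  B4:  IN=(all ⊤)  OUT=(all ⊤)

Merge at B1: IN[B1] = OUT[B0] ⊔ OUT[B2] = {a: ⊤, b: ⊤, c: ⊤, d: ⊤, e: ⊤, f: ⊤}
Applying B1's transfer function to that IN value gives OUT[B1] (row B1 above).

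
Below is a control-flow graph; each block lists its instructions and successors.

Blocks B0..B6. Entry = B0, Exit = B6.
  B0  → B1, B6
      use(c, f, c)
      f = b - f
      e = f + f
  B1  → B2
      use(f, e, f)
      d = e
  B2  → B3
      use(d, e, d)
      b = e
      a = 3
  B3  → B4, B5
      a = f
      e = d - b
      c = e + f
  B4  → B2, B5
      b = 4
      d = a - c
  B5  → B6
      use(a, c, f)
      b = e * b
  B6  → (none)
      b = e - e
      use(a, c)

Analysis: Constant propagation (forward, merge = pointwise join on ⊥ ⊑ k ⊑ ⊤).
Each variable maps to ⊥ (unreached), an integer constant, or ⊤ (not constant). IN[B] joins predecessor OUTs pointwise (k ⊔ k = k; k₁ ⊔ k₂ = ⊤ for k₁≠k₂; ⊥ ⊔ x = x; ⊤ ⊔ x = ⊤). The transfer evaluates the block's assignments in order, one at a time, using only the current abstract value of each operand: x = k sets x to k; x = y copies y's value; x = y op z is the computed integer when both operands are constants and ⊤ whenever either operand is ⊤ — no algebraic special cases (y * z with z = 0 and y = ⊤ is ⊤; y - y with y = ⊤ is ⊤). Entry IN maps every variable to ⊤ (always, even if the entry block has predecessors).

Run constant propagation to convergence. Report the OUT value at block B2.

Fixpoint table:
  B0:   IN=(all ⊤)   OUT=(all ⊤)
  B1:   IN=(all ⊤)   OUT=(all ⊤)
  B2:   IN=(all ⊤)   OUT={a:3; rest ⊤}
  B3:   IN={a:3; rest ⊤}   OUT=(all ⊤)
  B4:   IN=(all ⊤)   OUT={b:4; rest ⊤}
  B5:   IN=(all ⊤)   OUT=(all ⊤)
  B6:   IN=(all ⊤)   OUT=(all ⊤)

Merge at B2: IN[B2] = OUT[B1] ⊔ OUT[B4] = {a: ⊤, b: ⊤, c: ⊤, d: ⊤, e: ⊤, f: ⊤}
Applying B2's transfer function to that IN value gives OUT[B2] (row B2 above).

Answer: {a: 3, b: ⊤, c: ⊤, d: ⊤, e: ⊤, f: ⊤}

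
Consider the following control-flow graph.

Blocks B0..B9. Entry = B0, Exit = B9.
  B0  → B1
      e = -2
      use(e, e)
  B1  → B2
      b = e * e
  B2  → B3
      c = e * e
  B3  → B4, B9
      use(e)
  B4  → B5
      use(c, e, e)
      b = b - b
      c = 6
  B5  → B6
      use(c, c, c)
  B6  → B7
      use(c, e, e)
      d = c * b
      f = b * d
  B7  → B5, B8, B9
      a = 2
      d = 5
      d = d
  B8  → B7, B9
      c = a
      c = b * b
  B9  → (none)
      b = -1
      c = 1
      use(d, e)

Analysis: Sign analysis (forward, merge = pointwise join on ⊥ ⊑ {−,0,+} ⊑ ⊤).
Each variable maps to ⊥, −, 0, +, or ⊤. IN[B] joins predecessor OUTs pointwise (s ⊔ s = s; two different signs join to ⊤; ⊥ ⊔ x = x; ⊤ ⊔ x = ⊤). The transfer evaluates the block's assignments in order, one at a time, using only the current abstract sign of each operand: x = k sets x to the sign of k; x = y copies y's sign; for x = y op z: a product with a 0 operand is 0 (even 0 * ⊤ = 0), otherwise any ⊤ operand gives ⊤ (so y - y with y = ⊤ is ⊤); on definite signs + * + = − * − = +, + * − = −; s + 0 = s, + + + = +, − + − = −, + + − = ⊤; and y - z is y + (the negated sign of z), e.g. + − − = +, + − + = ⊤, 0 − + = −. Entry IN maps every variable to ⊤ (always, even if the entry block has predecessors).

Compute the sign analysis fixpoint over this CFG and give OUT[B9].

Per-block solution:
  B0:   IN=(all ⊤)   OUT={e:-; rest ⊤}
  B1:   IN={e:-; rest ⊤}   OUT={b:+, e:-; rest ⊤}
  B2:   IN={b:+, e:-; rest ⊤}   OUT={b:+, c:+, e:-; rest ⊤}
  B3:   IN={b:+, c:+, e:-; rest ⊤}   OUT={b:+, c:+, e:-; rest ⊤}
  B4:   IN={b:+, c:+, e:-; rest ⊤}   OUT={c:+, e:-; rest ⊤}
  B5:   IN={e:-; rest ⊤}   OUT={e:-; rest ⊤}
  B6:   IN={e:-; rest ⊤}   OUT={e:-; rest ⊤}
  B7:   IN={e:-; rest ⊤}   OUT={a:+, d:+, e:-; rest ⊤}
  B8:   IN={a:+, d:+, e:-; rest ⊤}   OUT={a:+, d:+, e:-; rest ⊤}
  B9:   IN={e:-; rest ⊤}   OUT={b:-, c:+, e:-; rest ⊤}

Merge at B9: IN[B9] = OUT[B3] ⊔ OUT[B7] ⊔ OUT[B8] = {a: ⊤, b: ⊤, c: ⊤, d: ⊤, e: -, f: ⊤}
Applying B9's transfer function to that IN value gives OUT[B9] (row B9 above).

Answer: {a: ⊤, b: -, c: +, d: ⊤, e: -, f: ⊤}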